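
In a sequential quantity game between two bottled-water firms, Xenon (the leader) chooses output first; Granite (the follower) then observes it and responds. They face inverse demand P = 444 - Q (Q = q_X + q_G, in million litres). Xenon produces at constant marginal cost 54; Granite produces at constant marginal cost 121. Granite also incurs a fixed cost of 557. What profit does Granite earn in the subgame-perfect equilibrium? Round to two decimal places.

Solve by backward induction. Given q_X, the follower Granite maximises π_G = (444 - q_X - q_G)q_G - 121q_G.
Follower FOC: 323 - q_X - 2q_G = 0, so q_G(q_X) = (323 - q_X)/2.
The leader anticipates this reaction. Substituting into P = 444 - Q gives P = 565/2 - (1/2)q_X, so π_X = (565/2 - (1/2)q_X)q_X - 54q_X.
Maximising: ∂π_X/∂q_X = 457/2 - q_X = 0, giving q_X = 457/2.
Then q_G = (323 - 457/2)/2 = 189/4.
Price P = 444 - 1103/4 = 673/4.
Granite's profit: (673/4 - 121)·(189/4) - 557 = 1675.5625.

1675.56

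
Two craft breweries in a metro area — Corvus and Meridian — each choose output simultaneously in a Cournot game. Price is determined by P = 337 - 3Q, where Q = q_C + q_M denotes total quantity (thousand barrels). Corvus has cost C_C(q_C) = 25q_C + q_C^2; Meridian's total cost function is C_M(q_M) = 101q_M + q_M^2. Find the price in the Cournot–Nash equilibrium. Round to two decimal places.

187.55

Corvus's profit: π_C = (337 - 3Q)q_C - (25q_C + q_C²). Setting ∂π_C/∂q_C = 0: 312 - 8q_C - 3(q_M) = 0.
Meridian's profit: π_M = (337 - 3Q)q_M - (101q_M + q_M²). Setting ∂π_M/∂q_M = 0: 236 - 8q_M - 3(q_C) = 0.
Rearranging gives the reaction functions q_C = (312 - 3q_M)/8 and q_M = (236 - 3q_C)/8.
Substituting one into the other gives q_C = 1788/55 and q_M = 952/55.
Total output Q = 548/11, so price P = 337 - 3·(548/11) = 187.5455.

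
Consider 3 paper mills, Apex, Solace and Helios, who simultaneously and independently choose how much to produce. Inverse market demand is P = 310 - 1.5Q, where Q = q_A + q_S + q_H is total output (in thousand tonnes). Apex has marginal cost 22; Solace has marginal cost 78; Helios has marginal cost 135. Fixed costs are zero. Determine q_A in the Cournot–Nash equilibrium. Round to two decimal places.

Apex's profit: π_A = (310 - 1.5Q)q_A - (22q_A). Setting ∂π_A/∂q_A = 0: 288 - 3q_A - (3/2)(q_S + q_H) = 0.
Solace's profit: π_S = (310 - 1.5Q)q_S - (78q_S). Setting ∂π_S/∂q_S = 0: 232 - 3q_S - (3/2)(q_A + q_H) = 0.
Helios's profit: π_H = (310 - 1.5Q)q_H - (135q_H). Setting ∂π_H/∂q_H = 0: 175 - 3q_H - (3/2)(q_A + q_S) = 0.
Adding the 3 conditions: 695 − 3Q − 3Q = 0, i.e. Q = 695/6.
Back-substituting: q_A = (288 − 695/4)/(3/2) = 457/6, q_S = (232 − 695/4)/(3/2) = 233/6, q_H = (175 − 695/4)/(3/2) = 5/6.

76.17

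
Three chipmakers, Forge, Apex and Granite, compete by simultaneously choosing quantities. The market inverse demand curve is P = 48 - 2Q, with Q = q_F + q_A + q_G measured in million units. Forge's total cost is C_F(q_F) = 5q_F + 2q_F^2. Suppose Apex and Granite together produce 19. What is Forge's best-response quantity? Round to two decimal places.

With rivals' combined output fixed at 19, Forge's profit is π_F = (48 - 2·19 - 2q_F)q_F - (5q_F + 2q_F²) = (10 - 2q_F)q_F - (5q_F + 2q_F²).
∂π_F/∂q_F = 5 - 8q_F = 0, so q_F = 5/8.

0.63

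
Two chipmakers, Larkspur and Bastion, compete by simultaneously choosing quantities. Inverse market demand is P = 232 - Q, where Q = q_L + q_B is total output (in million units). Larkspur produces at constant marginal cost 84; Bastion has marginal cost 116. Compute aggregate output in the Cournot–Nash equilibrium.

Larkspur's profit: π_L = (232 - Q)q_L - (84q_L). Setting ∂π_L/∂q_L = 0: 148 - 2q_L - (q_B) = 0.
Bastion's profit: π_B = (232 - Q)q_B - (116q_B). Setting ∂π_B/∂q_B = 0: 116 - 2q_B - (q_L) = 0.
So q_L = (148 - q_B)/2 and q_B = (116 - q_L)/2.
Solving the pair: q_L = 60, q_B = 28.
Total output Q = 60 + 28 = 88.

88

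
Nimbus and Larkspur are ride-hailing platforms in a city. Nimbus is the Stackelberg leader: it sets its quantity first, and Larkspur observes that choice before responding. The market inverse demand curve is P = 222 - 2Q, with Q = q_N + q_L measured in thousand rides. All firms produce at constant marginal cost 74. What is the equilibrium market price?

111

Solve by backward induction. Given q_N, the follower Larkspur maximises π_L = (222 - 2q_N - 2q_L)q_L - 74q_L.
∂π_L/∂q_L = 148 - 2q_N - 4q_L = 0 gives the reaction function q_L = (148 - 2q_N)/4.
The leader anticipates this reaction. Substituting into P = 222 - 2Q gives P = 148 - q_N, so π_N = (148 - q_N)q_N - 74q_N.
Leader FOC: 74 - 2q_N = 0, so q_N = 37.
Then q_L = (148 - 2·37)/4 = 37/2.
Total output Q = 111/2, so price P = 222 - 2·(111/2) = 111.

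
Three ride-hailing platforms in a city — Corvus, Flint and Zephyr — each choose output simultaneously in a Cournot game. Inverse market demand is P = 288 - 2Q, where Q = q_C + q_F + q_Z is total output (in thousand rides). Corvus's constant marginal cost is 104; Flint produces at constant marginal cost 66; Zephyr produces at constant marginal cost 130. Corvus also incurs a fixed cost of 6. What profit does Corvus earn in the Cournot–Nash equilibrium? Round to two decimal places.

918.50

Corvus's profit: π_C = (288 - 2Q)q_C - (104q_C). Setting ∂π_C/∂q_C = 0: 184 - 4q_C - 2(q_F + q_Z) = 0.
Flint's first-order condition: 222 - 4q_F - 2(q_C + q_Z) = 0.
Zephyr's profit: π_Z = (288 - 2Q)q_Z - (130q_Z). Setting ∂π_Z/∂q_Z = 0: 158 - 4q_Z - 2(q_C + q_F) = 0.
Adding the 3 conditions: 564 − 4Q − 4Q = 0, i.e. Q = 141/2.
Back-substituting: q_C = (184 − 141)/2 = 43/2, q_F = (222 − 141)/2 = 81/2, q_Z = (158 − 141)/2 = 17/2.
Price P = 288 - 2·(141/2) = 147.
Corvus's profit: (147 - 104)·(43/2) - 6 = 1837/2.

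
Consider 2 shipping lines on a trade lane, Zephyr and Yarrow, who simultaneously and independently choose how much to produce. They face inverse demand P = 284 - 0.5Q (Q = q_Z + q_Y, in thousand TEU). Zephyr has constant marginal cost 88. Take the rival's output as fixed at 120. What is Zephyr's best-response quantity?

With the rival's output fixed at 120, Zephyr's profit is π_Z = (284 - (1/2)·120 - (1/2)q_Z)q_Z - (88q_Z) = (224 - (1/2)q_Z)q_Z - (88q_Z).
∂π_Z/∂q_Z = 136 - q_Z = 0, so q_Z = 136.

136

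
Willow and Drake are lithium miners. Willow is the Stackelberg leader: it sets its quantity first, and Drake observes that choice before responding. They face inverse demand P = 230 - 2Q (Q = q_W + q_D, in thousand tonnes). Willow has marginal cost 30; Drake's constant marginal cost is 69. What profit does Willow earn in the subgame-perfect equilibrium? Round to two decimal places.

Solve by backward induction. Given q_W, the follower Drake maximises π_D = (230 - 2q_W - 2q_D)q_D - 69q_D.
∂π_D/∂q_D = 161 - 2q_W - 4q_D = 0 gives the reaction function q_D = (161 - 2q_W)/4.
The leader anticipates this reaction. Substituting into P = 230 - 2Q gives P = 299/2 - q_W, so π_W = (299/2 - q_W)q_W - 30q_W.
The leader's first-order condition 239/2 - 2q_W = 0 yields q_W = 239/4.
Then q_D = (161 - 2·(239/4))/4 = 83/8.
Price P = 230 - 2·(561/8) = 359/4.
Willow's profit: (359/4 - 30)·(239/4) = 3570.0625.

3570.06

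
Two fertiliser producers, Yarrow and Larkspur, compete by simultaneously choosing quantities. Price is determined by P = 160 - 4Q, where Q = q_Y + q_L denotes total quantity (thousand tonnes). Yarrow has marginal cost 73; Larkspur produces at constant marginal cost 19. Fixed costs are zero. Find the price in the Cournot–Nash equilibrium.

84

Yarrow's profit: π_Y = (160 - 4Q)q_Y - (73q_Y). Setting ∂π_Y/∂q_Y = 0: 87 - 8q_Y - 4(q_L) = 0.
Larkspur's profit: π_L = (160 - 4Q)q_L - (19q_L). Setting ∂π_L/∂q_L = 0: 141 - 8q_L - 4(q_Y) = 0.
So q_Y = (87 - 4q_L)/8 and q_L = (141 - 4q_Y)/8.
Substituting one into the other gives q_Y = 11/4 and q_L = 65/4.
Total output Q = 19, so price P = 160 - 4·19 = 84.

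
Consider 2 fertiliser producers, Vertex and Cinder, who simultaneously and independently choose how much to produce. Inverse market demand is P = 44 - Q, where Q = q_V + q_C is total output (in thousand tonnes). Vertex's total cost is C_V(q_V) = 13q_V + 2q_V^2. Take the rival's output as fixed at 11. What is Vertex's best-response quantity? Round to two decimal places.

With the rival's output fixed at 11, Vertex's profit is π_V = (44 - 11 - q_V)q_V - (13q_V + 2q_V²) = (33 - q_V)q_V - (13q_V + 2q_V²).
∂π_V/∂q_V = 20 - 6q_V = 0, so q_V = 10/3.

3.33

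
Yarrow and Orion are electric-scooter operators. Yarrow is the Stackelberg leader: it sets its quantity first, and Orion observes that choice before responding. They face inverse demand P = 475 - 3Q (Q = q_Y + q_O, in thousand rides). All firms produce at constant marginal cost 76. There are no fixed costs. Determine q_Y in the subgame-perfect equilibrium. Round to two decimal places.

The follower Orion best-responds to any q_Y: π_O = (475 - 3Q)q_O - 76q_O.
Setting the follower's marginal profit to zero, 399 - 3q_Y - 6q_O = 0, i.e. q_O = (399 - 3q_Y)/6.
Yarrow substitutes q_O(q_Y) into its own profit: π_Y = q_Y(475 - 3q_Y - (399 - 3q_Y)/2) - 76q_Y = (551/2 - (3/2)q_Y)q_Y - 76q_Y.
The leader's first-order condition 399/2 - 3q_Y = 0 yields q_Y = 133/2.
Then q_O = (399 - 3·(133/2))/6 = 133/4.

66.50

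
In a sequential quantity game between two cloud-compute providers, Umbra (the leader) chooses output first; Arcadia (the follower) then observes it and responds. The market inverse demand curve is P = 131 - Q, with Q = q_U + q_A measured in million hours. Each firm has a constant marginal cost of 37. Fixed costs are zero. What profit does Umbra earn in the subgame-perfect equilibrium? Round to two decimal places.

The follower Arcadia best-responds to any q_U: π_A = (131 - Q)q_A - 37q_A.
∂π_A/∂q_A = 94 - q_U - 2q_A = 0 gives the reaction function q_A = (94 - q_U)/2.
Umbra substitutes q_A(q_U) into its own profit: π_U = q_U(131 - q_U - (94 - q_U)/2) - 37q_U = (84 - (1/2)q_U)q_U - 37q_U.
The leader's first-order condition 47 - q_U = 0 yields q_U = 47.
Then q_A = (94 - 47)/2 = 47/2.
Price P = 131 - 141/2 = 121/2.
Umbra's profit: (121/2 - 37)·47 = 1104.5000.

1104.50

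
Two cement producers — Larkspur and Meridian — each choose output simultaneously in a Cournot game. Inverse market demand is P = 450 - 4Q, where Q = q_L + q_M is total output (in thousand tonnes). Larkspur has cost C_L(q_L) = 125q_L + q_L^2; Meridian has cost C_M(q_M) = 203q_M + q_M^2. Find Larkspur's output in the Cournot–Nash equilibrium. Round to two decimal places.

Larkspur's profit: π_L = (450 - 4Q)q_L - (125q_L + q_L²). Setting ∂π_L/∂q_L = 0: 325 - 10q_L - 4(q_M) = 0.
Meridian's first-order condition: 247 - 10q_M - 4(q_L) = 0.
Rearranging gives the reaction functions q_L = (325 - 4q_M)/10 and q_M = (247 - 4q_L)/10.
Substituting one into the other gives q_L = 377/14 and q_M = 195/14.

26.93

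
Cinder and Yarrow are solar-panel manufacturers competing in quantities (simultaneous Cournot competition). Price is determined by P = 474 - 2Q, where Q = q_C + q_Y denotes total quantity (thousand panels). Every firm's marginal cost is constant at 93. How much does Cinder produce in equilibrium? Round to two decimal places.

A representative firm's profit is π_i = q_i(474 - 2Q) - 93q_i.
Setting ∂π_i/∂q_i = 0 with rivals' quantities fixed: 381 - 4q_i - 2q_j = 0.
By symmetry each firm produces the same amount; substituting q_j = q_i yields q_i = 381/6 = 127/2.

63.50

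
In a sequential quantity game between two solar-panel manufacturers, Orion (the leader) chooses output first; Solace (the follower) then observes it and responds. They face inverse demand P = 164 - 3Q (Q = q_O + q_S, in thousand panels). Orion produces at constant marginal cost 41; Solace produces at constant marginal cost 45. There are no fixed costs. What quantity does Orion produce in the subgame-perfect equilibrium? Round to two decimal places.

21.17

Solve by backward induction. Given q_O, the follower Solace maximises π_S = (164 - 3q_O - 3q_S)q_S - 45q_S.
Follower FOC: 119 - 3q_O - 6q_S = 0, so q_S(q_O) = (119 - 3q_O)/6.
The leader anticipates this reaction. Substituting into P = 164 - 3Q gives P = 209/2 - (3/2)q_O, so π_O = (209/2 - (3/2)q_O)q_O - 41q_O.
The leader's first-order condition 127/2 - 3q_O = 0 yields q_O = 127/6.
Then q_S = (119 - 3·(127/6))/6 = 37/4.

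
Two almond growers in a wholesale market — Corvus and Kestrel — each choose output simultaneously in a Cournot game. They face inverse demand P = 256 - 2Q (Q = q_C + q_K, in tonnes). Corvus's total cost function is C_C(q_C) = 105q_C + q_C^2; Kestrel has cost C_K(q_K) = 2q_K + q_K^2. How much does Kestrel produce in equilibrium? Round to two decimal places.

38.19

Corvus's profit: π_C = (256 - 2Q)q_C - (105q_C + q_C²). Setting ∂π_C/∂q_C = 0: 151 - 6q_C - 2(q_K) = 0.
Kestrel's first-order condition: 254 - 6q_K - 2(q_C) = 0.
So q_C = (151 - 2q_K)/6 and q_K = (254 - 2q_C)/6.
Substituting one into the other gives q_C = 199/16 and q_K = 611/16.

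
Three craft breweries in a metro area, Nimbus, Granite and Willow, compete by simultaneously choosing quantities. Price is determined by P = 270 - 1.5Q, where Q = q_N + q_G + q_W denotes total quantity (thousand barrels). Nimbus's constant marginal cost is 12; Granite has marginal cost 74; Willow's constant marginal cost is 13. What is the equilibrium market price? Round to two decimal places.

Nimbus's profit: π_N = (270 - 1.5Q)q_N - (12q_N). Setting ∂π_N/∂q_N = 0: 258 - 3q_N - (3/2)(q_G + q_W) = 0.
Granite's profit: π_G = (270 - 1.5Q)q_G - (74q_G). Setting ∂π_G/∂q_G = 0: 196 - 3q_G - (3/2)(q_N + q_W) = 0.
Willow's first-order condition: 257 - 3q_W - (3/2)(q_N + q_G) = 0.
Adding the 3 conditions: 711 − 3Q − 3Q = 0, i.e. Q = 237/2.
Back-substituting: q_N = (258 − 711/4)/(3/2) = 107/2, q_G = (196 − 711/4)/(3/2) = 73/6, q_W = (257 − 711/4)/(3/2) = 317/6.
Total output Q = 237/2, so price P = 270 - (3/2)·(237/2) = 369/4.

92.25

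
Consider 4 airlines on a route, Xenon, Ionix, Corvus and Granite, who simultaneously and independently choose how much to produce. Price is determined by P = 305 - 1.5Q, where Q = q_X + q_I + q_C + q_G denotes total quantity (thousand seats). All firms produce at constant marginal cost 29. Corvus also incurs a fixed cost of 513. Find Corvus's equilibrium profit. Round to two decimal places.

1518.36

Each firm earns π_i = (305 - 1.5Q)q_i - 29q_i.
First-order condition (treating rivals' output as given): 276 - 3q_i - (3/2)·Σ_{j≠i} q_j = 0.
By symmetry each firm produces the same amount; substituting Σ_{j≠i} q_j = 3q_i yields q_i = 276/(15/2) = 184/5.
Price P = 305 - (3/2)·(736/5) = 421/5.
Corvus's profit: (421/5 - 29)·(184/5) - 513 = 1518.3600.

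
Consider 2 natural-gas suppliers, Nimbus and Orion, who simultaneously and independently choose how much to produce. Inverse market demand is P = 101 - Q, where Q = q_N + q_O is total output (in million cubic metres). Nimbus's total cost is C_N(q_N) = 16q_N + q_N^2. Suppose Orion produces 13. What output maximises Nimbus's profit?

18

With the rival's output fixed at 13, Nimbus's profit is π_N = (101 - 13 - q_N)q_N - (16q_N + q_N²) = (88 - q_N)q_N - (16q_N + q_N²).
∂π_N/∂q_N = 72 - 4q_N = 0, so q_N = 18.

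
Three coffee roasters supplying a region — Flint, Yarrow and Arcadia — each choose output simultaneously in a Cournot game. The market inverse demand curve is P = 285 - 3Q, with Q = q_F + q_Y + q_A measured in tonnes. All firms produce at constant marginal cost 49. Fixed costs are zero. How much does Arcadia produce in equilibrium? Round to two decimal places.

19.67

Each firm earns π_i = (285 - 3Q)q_i - 49q_i.
First-order condition (treating rivals' output as given): 236 - 6q_i - 3·Σ_{j≠i} q_j = 0.
With identical firms every q_j equals q_i, so Σ_{j≠i} q_j = 2q_i and 236 = 12q_i, giving q_i = 59/3.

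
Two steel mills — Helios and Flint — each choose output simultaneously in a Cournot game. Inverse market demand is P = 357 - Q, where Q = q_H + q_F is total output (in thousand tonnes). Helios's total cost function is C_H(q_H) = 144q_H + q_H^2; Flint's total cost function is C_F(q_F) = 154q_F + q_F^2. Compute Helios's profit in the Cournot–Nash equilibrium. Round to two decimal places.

Helios's profit: π_H = (357 - Q)q_H - (144q_H + q_H²). Setting ∂π_H/∂q_H = 0: 213 - 4q_H - (q_F) = 0.
Flint's profit: π_F = (357 - Q)q_F - (154q_F + q_F²). Setting ∂π_F/∂q_F = 0: 203 - 4q_F - (q_H) = 0.
So q_H = (213 - q_F)/4 and q_F = (203 - q_H)/4.
Substituting one into the other gives q_H = 649/15 and q_F = 599/15.
Price P = 357 - 416/5 = 1369/5.
Helios's profit: (1369/5)·(649/15) - 144·(649/15) - (649/15)² = 3744.0089.

3744.01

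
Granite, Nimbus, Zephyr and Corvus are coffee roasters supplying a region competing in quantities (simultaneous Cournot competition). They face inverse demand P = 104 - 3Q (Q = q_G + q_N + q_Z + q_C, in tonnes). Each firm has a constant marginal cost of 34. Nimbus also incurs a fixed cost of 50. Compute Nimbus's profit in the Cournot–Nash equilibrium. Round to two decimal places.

Each firm earns π_i = (104 - 3Q)q_i - 34q_i.
First-order condition (treating rivals' output as given): 70 - 6q_i - 3·Σ_{j≠i} q_j = 0.
With identical firms every q_j equals q_i, so Σ_{j≠i} q_j = 3q_i and 70 = 15q_i, giving q_i = 14/3.
Price P = 104 - 3·(56/3) = 48.
Nimbus's profit: (48 - 34)·(14/3) - 50 = 46/3.

15.33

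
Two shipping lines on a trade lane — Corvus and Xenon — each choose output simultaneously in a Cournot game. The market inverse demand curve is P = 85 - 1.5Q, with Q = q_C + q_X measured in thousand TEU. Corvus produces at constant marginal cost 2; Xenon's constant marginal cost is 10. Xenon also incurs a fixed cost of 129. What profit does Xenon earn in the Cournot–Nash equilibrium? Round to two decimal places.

Corvus's profit: π_C = (85 - 1.5Q)q_C - (2q_C). Setting ∂π_C/∂q_C = 0: 83 - 3q_C - (3/2)(q_X) = 0.
Xenon's profit: π_X = (85 - 1.5Q)q_X - (10q_X). Setting ∂π_X/∂q_X = 0: 75 - 3q_X - (3/2)(q_C) = 0.
Best responses: q_C = (83 - (3/2)q_X)/3, q_X = (75 - (3/2)q_C)/3.
Solving the pair: q_C = 182/9, q_X = 134/9.
Price P = 85 - (3/2)·(316/9) = 97/3.
Xenon's profit: (97/3 - 10)·(134/9) - 129 = 203.5185.

203.52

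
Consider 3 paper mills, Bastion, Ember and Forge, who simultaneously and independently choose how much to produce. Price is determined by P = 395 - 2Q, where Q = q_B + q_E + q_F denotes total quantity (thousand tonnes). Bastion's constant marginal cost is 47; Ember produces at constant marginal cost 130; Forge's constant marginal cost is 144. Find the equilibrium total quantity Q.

Bastion's profit: π_B = (395 - 2Q)q_B - (47q_B). Setting ∂π_B/∂q_B = 0: 348 - 4q_B - 2(q_E + q_F) = 0.
Ember's first-order condition: 265 - 4q_E - 2(q_B + q_F) = 0.
Forge's profit: π_F = (395 - 2Q)q_F - (144q_F). Setting ∂π_F/∂q_F = 0: 251 - 4q_F - 2(q_B + q_E) = 0.
Adding the 3 conditions: 864 − 4Q − 4Q = 0, i.e. Q = 108.
Back-substituting: q_B = (348 − 216)/2 = 66, q_E = (265 − 216)/2 = 49/2, q_F = (251 − 216)/2 = 35/2.
Total output Q = 66 + 49/2 + 35/2 = 108.

108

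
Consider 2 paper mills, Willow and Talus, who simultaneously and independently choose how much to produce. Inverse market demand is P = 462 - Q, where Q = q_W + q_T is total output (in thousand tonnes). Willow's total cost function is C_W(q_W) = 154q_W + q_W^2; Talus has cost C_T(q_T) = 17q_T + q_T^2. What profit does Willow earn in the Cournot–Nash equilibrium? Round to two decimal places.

Willow's profit: π_W = (462 - Q)q_W - (154q_W + q_W²). Setting ∂π_W/∂q_W = 0: 308 - 4q_W - (q_T) = 0.
Talus's first-order condition: 445 - 4q_T - (q_W) = 0.
Rearranging gives the reaction functions q_W = (308 - q_T)/4 and q_T = (445 - q_W)/4.
Substituting one into the other gives q_W = 787/15 and q_T = 1472/15.
Price P = 462 - 753/5 = 1557/5.
Willow's profit: (1557/5)·(787/15) - 154·(787/15) - (787/15)² = 5505.5022.

5505.50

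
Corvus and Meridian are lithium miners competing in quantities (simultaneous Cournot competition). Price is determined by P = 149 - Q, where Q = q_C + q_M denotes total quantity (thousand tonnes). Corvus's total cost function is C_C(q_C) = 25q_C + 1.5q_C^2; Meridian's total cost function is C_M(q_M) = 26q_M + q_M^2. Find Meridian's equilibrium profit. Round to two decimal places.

1335.63

Corvus's profit: π_C = (149 - Q)q_C - (25q_C + (3/2)q_C²). Setting ∂π_C/∂q_C = 0: 124 - 5q_C - (q_M) = 0.
Meridian's profit: π_M = (149 - Q)q_M - (26q_M + q_M²). Setting ∂π_M/∂q_M = 0: 123 - 4q_M - (q_C) = 0.
Rearranging gives the reaction functions q_C = (124 - q_M)/5 and q_M = (123 - q_C)/4.
Substituting one into the other gives q_C = 373/19 and q_M = 491/19.
Price P = 149 - 864/19 = 1967/19.
Meridian's profit: (1967/19)·(491/19) - 26·(491/19) - (491/19)² = 1335.6288.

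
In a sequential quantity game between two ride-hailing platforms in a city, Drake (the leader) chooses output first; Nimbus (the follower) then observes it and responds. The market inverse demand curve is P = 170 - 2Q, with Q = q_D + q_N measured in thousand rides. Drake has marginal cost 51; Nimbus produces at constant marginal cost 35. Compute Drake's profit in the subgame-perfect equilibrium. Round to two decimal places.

Solve by backward induction. Given q_D, the follower Nimbus maximises π_N = (170 - 2q_D - 2q_N)q_N - 35q_N.
Setting the follower's marginal profit to zero, 135 - 2q_D - 4q_N = 0, i.e. q_N = (135 - 2q_D)/4.
Drake substitutes q_N(q_D) into its own profit: π_D = q_D(170 - 2q_D - (135 - 2q_D)/2) - 51q_D = (205/2 - q_D)q_D - 51q_D.
Leader FOC: 103/2 - 2q_D = 0, so q_D = 103/4.
Then q_N = (135 - 2·(103/4))/4 = 167/8.
Price P = 170 - 2·(373/8) = 307/4.
Drake's profit: (307/4 - 51)·(103/4) = 663.0625.

663.06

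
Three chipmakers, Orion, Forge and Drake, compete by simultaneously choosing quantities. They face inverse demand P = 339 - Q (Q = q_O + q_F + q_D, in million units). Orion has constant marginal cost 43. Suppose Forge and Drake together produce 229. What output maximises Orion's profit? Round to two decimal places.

33.50

With rivals' combined output fixed at 229, Orion's profit is π_O = (339 - 229 - q_O)q_O - (43q_O) = (110 - q_O)q_O - (43q_O).
∂π_O/∂q_O = 67 - 2q_O = 0, so q_O = 67/2.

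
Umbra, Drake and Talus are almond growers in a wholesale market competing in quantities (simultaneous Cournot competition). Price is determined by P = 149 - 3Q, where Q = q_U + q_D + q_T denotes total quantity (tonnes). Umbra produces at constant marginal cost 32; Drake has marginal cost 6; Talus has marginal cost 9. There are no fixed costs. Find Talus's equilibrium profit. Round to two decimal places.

533.33

Umbra's profit: π_U = (149 - 3Q)q_U - (32q_U). Setting ∂π_U/∂q_U = 0: 117 - 6q_U - 3(q_D + q_T) = 0.
Drake's profit: π_D = (149 - 3Q)q_D - (6q_D). Setting ∂π_D/∂q_D = 0: 143 - 6q_D - 3(q_U + q_T) = 0.
Talus's profit: π_T = (149 - 3Q)q_T - (9q_T). Setting ∂π_T/∂q_T = 0: 140 - 6q_T - 3(q_U + q_D) = 0.
Summing all 3 equations gives 400 − 12Q = 0, hence Q = 100/3.
Back-substituting: q_U = (117 − 100)/3 = 17/3, q_D = (143 − 100)/3 = 43/3, q_T = (140 − 100)/3 = 40/3.
Price P = 149 - 3·(100/3) = 49.
Talus's profit: (49 - 9)·(40/3) = 1600/3.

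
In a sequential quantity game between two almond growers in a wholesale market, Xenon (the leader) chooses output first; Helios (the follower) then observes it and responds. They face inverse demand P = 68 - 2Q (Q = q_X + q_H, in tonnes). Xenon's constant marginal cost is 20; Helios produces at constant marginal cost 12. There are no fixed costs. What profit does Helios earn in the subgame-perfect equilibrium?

Solve by backward induction. Given q_X, the follower Helios maximises π_H = (68 - 2q_X - 2q_H)q_H - 12q_H.
∂π_H/∂q_H = 56 - 2q_X - 4q_H = 0 gives the reaction function q_H = (56 - 2q_X)/4.
The leader anticipates this reaction. Substituting into P = 68 - 2Q gives P = 40 - q_X, so π_X = (40 - q_X)q_X - 20q_X.
The leader's first-order condition 20 - 2q_X = 0 yields q_X = 10.
Then q_H = (56 - 2·10)/4 = 9.
Price P = 68 - 2·19 = 30.
Helios's profit: (30 - 12)·9 = 162.

162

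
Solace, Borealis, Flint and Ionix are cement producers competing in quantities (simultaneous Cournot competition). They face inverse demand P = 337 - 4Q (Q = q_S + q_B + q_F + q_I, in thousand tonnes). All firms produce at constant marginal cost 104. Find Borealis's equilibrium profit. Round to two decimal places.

Each firm earns π_i = (337 - 4Q)q_i - 104q_i.
First-order condition (treating rivals' output as given): 233 - 8q_i - 4·Σ_{j≠i} q_j = 0.
By symmetry each firm produces the same amount; substituting Σ_{j≠i} q_j = 3q_i yields q_i = 233/20.
Price P = 337 - 4·(233/5) = 753/5.
Borealis's profit: (753/5 - 104)·(233/20) = 542.8900.

542.89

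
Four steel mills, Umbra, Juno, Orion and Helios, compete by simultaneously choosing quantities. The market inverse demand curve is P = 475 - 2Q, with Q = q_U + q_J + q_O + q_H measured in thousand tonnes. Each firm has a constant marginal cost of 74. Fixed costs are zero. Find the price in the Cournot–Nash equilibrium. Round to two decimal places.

154.20

Each firm earns π_i = (475 - 2Q)q_i - 74q_i.
First-order condition (treating rivals' output as given): 401 - 4q_i - 2·Σ_{j≠i} q_j = 0.
By symmetry each firm produces the same amount; substituting Σ_{j≠i} q_j = 3q_i yields q_i = 401/10.
Total output Q = 802/5, so price P = 475 - 2·(802/5) = 771/5.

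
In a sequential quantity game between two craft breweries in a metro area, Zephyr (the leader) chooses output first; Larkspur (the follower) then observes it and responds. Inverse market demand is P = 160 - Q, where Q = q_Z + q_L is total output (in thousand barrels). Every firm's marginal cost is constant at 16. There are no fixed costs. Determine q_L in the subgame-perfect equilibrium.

Solve by backward induction. Given q_Z, the follower Larkspur maximises π_L = (160 - q_Z - q_L)q_L - 16q_L.
Setting the follower's marginal profit to zero, 144 - q_Z - 2q_L = 0, i.e. q_L = (144 - q_Z)/2.
Zephyr substitutes q_L(q_Z) into its own profit: π_Z = q_Z(160 - q_Z - (144 - q_Z)/2) - 16q_Z = (88 - (1/2)q_Z)q_Z - 16q_Z.
The leader's first-order condition 72 - q_Z = 0 yields q_Z = 72.
Then q_L = (144 - 72)/2 = 36.

36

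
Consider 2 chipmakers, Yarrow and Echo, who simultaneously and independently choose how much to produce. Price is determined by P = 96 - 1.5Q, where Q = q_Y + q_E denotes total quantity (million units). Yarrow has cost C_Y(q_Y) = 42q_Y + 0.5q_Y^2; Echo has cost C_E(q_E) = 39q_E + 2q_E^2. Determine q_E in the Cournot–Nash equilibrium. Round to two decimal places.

Yarrow's profit: π_Y = (96 - 1.5Q)q_Y - (42q_Y + (1/2)q_Y²). Setting ∂π_Y/∂q_Y = 0: 54 - 4q_Y - (3/2)(q_E) = 0.
Echo's first-order condition: 57 - 7q_E - (3/2)(q_Y) = 0.
So q_Y = (54 - (3/2)q_E)/4 and q_E = (57 - (3/2)q_Y)/7.
Solving the pair: q_Y = 1170/103, q_E = 588/103.

5.71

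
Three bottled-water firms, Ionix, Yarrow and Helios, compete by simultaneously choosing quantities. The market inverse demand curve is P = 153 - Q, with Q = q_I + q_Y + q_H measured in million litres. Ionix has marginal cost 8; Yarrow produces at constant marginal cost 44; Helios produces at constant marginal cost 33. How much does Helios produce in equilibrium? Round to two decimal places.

Ionix's profit: π_I = (153 - Q)q_I - (8q_I). Setting ∂π_I/∂q_I = 0: 145 - 2q_I - (q_Y + q_H) = 0.
Yarrow's first-order condition: 109 - 2q_Y - (q_I + q_H) = 0.
Helios's profit: π_H = (153 - Q)q_H - (33q_H). Setting ∂π_H/∂q_H = 0: 120 - 2q_H - (q_I + q_Y) = 0.
Summing all 3 equations gives 374 − 4Q = 0, hence Q = 187/2.
Back-substituting: q_I = (145 − 187/2) = 103/2, q_Y = (109 − 187/2) = 31/2, q_H = (120 − 187/2) = 53/2.

26.50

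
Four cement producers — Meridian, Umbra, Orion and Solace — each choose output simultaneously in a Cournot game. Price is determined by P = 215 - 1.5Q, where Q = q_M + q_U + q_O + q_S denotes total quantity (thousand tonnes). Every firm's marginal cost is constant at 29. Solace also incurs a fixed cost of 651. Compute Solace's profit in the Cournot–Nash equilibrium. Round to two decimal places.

271.56

Each firm earns π_i = (215 - 1.5Q)q_i - 29q_i.
Setting ∂π_i/∂q_i = 0 with rivals' quantities fixed: 186 - 3q_i - (3/2)·Σ_{j≠i} q_j = 0.
By symmetry each firm produces the same amount; substituting Σ_{j≠i} q_j = 3q_i yields q_i = 186/(15/2) = 124/5.
Price P = 215 - (3/2)·(496/5) = 331/5.
Solace's profit: (331/5 - 29)·(124/5) - 651 = 271.5600.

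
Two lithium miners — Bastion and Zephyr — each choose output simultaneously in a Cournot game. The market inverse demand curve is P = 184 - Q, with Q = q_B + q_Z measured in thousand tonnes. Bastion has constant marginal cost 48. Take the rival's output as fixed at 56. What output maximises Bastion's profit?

With the rival's output fixed at 56, Bastion's profit is π_B = (184 - 56 - q_B)q_B - (48q_B) = (128 - q_B)q_B - (48q_B).
∂π_B/∂q_B = 80 - 2q_B = 0, so q_B = 40.

40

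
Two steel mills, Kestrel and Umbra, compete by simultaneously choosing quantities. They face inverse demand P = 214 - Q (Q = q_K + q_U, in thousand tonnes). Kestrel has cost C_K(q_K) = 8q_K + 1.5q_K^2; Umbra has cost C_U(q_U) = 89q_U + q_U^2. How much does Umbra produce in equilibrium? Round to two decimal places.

22.05

Kestrel's profit: π_K = (214 - Q)q_K - (8q_K + (3/2)q_K²). Setting ∂π_K/∂q_K = 0: 206 - 5q_K - (q_U) = 0.
Umbra's first-order condition: 125 - 4q_U - (q_K) = 0.
Best responses: q_K = (206 - q_U)/5, q_U = (125 - q_K)/4.
Solving the pair: q_K = 699/19, q_U = 419/19.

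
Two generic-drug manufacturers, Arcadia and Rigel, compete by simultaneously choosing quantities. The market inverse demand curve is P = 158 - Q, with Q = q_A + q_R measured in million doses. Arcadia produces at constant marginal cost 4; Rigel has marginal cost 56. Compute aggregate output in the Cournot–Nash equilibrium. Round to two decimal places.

Arcadia's profit: π_A = (158 - Q)q_A - (4q_A). Setting ∂π_A/∂q_A = 0: 154 - 2q_A - (q_R) = 0.
Rigel's profit: π_R = (158 - Q)q_R - (56q_R). Setting ∂π_R/∂q_R = 0: 102 - 2q_R - (q_A) = 0.
Best responses: q_A = (154 - q_R)/2, q_R = (102 - q_A)/2.
Solving the pair: q_A = 206/3, q_R = 50/3.
Total output Q = 206/3 + 50/3 = 256/3.

85.33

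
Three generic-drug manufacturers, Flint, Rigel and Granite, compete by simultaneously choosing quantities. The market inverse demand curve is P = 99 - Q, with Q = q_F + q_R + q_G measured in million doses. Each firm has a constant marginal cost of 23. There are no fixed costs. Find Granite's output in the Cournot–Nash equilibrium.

A representative firm's profit is π_i = q_i(99 - Q) - 23q_i.
Setting ∂π_i/∂q_i = 0 with rivals' quantities fixed: 76 - 2q_i - Σ_{j≠i} q_j = 0.
By symmetry each firm produces the same amount; substituting Σ_{j≠i} q_j = 2q_i yields q_i = 76/4 = 19.

19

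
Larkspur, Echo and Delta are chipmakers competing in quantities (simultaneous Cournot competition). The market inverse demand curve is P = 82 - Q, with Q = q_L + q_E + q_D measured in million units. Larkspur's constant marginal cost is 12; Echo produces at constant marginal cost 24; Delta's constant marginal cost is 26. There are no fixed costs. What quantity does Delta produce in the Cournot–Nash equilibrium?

Larkspur's profit: π_L = (82 - Q)q_L - (12q_L). Setting ∂π_L/∂q_L = 0: 70 - 2q_L - (q_E + q_D) = 0.
Echo's profit: π_E = (82 - Q)q_E - (24q_E). Setting ∂π_E/∂q_E = 0: 58 - 2q_E - (q_L + q_D) = 0.
Delta's profit: π_D = (82 - Q)q_D - (26q_D). Setting ∂π_D/∂q_D = 0: 56 - 2q_D - (q_L + q_E) = 0.
Adding the 3 first-order conditions: 184 − 4Q = 0, so Q = 46.
Back-substituting: q_L = (70 − 46) = 24, q_E = (58 − 46) = 12, q_D = (56 − 46) = 10.

10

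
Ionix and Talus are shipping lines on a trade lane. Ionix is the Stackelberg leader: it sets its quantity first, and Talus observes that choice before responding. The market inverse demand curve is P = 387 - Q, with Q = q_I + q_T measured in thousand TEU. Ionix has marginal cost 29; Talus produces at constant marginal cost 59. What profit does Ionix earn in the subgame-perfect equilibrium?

18818

Solve by backward induction. Given q_I, the follower Talus maximises π_T = (387 - q_I - q_T)q_T - 59q_T.
Follower FOC: 328 - q_I - 2q_T = 0, so q_T(q_I) = (328 - q_I)/2.
The leader anticipates this reaction. Substituting into P = 387 - Q gives P = 223 - (1/2)q_I, so π_I = (223 - (1/2)q_I)q_I - 29q_I.
The leader's first-order condition 194 - q_I = 0 yields q_I = 194.
Then q_T = (328 - 194)/2 = 67.
Price P = 387 - 261 = 126.
Ionix's profit: (126 - 29)·194 = 18818.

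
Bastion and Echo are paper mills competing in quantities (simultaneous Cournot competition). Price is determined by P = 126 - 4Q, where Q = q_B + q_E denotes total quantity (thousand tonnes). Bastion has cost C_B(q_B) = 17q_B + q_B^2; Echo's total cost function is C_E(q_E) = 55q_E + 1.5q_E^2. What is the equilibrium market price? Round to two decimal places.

75.40

Bastion's profit: π_B = (126 - 4Q)q_B - (17q_B + q_B²). Setting ∂π_B/∂q_B = 0: 109 - 10q_B - 4(q_E) = 0.
Echo's profit: π_E = (126 - 4Q)q_E - (55q_E + (3/2)q_E²). Setting ∂π_E/∂q_E = 0: 71 - 11q_E - 4(q_B) = 0.
So q_B = (109 - 4q_E)/10 and q_E = (71 - 4q_B)/11.
Substituting one into the other gives q_B = 915/94 and q_E = 137/47.
Total output Q = 1189/94, so price P = 126 - 4·(1189/94) = 75.4043.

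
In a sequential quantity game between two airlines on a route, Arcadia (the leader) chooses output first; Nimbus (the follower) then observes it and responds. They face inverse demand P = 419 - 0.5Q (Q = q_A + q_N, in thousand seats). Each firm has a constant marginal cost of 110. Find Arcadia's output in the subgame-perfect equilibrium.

309

Solve by backward induction. Given q_A, the follower Nimbus maximises π_N = (419 - (1/2)q_A - (1/2)q_N)q_N - 110q_N.
Follower FOC: 309 - (1/2)q_A - q_N = 0, so q_N(q_A) = (309 - (1/2)q_A).
The leader anticipates this reaction. Substituting into P = 419 - 0.5Q gives P = 529/2 - (1/4)q_A, so π_A = (529/2 - (1/4)q_A)q_A - 110q_A.
The leader's first-order condition 309/2 - (1/2)q_A = 0 yields q_A = 309.
Then q_N = (309 - (1/2)·309) = 309/2.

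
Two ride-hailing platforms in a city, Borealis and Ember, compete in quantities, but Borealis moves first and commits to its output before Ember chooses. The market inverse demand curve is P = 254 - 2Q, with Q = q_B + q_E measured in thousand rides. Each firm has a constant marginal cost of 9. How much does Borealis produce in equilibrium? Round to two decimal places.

61.25

Solve by backward induction. Given q_B, the follower Ember maximises π_E = (254 - 2q_B - 2q_E)q_E - 9q_E.
∂π_E/∂q_E = 245 - 2q_B - 4q_E = 0 gives the reaction function q_E = (245 - 2q_B)/4.
Borealis substitutes q_E(q_B) into its own profit: π_B = q_B(254 - 2q_B - (245 - 2q_B)/2) - 9q_B = (263/2 - q_B)q_B - 9q_B.
Leader FOC: 245/2 - 2q_B = 0, so q_B = 245/4.
Then q_E = (245 - 2·(245/4))/4 = 245/8.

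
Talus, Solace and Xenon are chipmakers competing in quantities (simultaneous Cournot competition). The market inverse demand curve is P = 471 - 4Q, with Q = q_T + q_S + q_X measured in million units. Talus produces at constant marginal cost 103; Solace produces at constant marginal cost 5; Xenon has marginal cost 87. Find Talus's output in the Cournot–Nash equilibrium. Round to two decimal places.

15.88

Talus's profit: π_T = (471 - 4Q)q_T - (103q_T). Setting ∂π_T/∂q_T = 0: 368 - 8q_T - 4(q_S + q_X) = 0.
Solace's profit: π_S = (471 - 4Q)q_S - (5q_S). Setting ∂π_S/∂q_S = 0: 466 - 8q_S - 4(q_T + q_X) = 0.
Xenon's profit: π_X = (471 - 4Q)q_X - (87q_X). Setting ∂π_X/∂q_X = 0: 384 - 8q_X - 4(q_T + q_S) = 0.
Adding the 3 first-order conditions: 1218 − 16Q = 0, so Q = 609/8.
Back-substituting: q_T = (368 − 609/2)/4 = 127/8, q_S = (466 − 609/2)/4 = 323/8, q_X = (384 − 609/2)/4 = 159/8.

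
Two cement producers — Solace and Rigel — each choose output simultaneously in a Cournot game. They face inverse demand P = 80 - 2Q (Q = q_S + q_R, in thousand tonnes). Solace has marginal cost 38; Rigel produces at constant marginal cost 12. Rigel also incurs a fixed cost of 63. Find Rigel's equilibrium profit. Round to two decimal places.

Solace's profit: π_S = (80 - 2Q)q_S - (38q_S). Setting ∂π_S/∂q_S = 0: 42 - 4q_S - 2(q_R) = 0.
Rigel's profit: π_R = (80 - 2Q)q_R - (12q_R). Setting ∂π_R/∂q_R = 0: 68 - 4q_R - 2(q_S) = 0.
Rearranging gives the reaction functions q_S = (42 - 2q_R)/4 and q_R = (68 - 2q_S)/4.
Solving the pair: q_S = 8/3, q_R = 47/3.
Price P = 80 - 2·(55/3) = 130/3.
Rigel's profit: (130/3 - 12)·(47/3) - 63 = 427.8889.

427.89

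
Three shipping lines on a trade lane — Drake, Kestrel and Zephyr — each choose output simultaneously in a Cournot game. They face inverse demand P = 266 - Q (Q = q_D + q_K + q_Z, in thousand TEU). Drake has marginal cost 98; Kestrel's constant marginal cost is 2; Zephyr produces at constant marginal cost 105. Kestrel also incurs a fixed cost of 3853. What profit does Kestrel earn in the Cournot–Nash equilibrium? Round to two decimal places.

Drake's profit: π_D = (266 - Q)q_D - (98q_D). Setting ∂π_D/∂q_D = 0: 168 - 2q_D - (q_K + q_Z) = 0.
Kestrel's first-order condition: 264 - 2q_K - (q_D + q_Z) = 0.
Zephyr's profit: π_Z = (266 - Q)q_Z - (105q_Z). Setting ∂π_Z/∂q_Z = 0: 161 - 2q_Z - (q_D + q_K) = 0.
Adding the 3 first-order conditions: 593 − 4Q = 0, so Q = 593/4.
Back-substituting: q_D = (168 − 593/4) = 79/4, q_K = (264 − 593/4) = 463/4, q_Z = (161 − 593/4) = 51/4.
Price P = 266 - 593/4 = 471/4.
Kestrel's profit: (471/4 - 2)·(463/4) - 3853 = 9545.0625.

9545.06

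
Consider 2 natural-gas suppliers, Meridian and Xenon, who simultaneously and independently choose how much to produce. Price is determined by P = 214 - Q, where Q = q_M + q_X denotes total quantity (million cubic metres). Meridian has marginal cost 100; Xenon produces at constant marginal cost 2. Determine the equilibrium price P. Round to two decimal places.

105.33

Meridian's profit: π_M = (214 - Q)q_M - (100q_M). Setting ∂π_M/∂q_M = 0: 114 - 2q_M - (q_X) = 0.
Xenon's first-order condition: 212 - 2q_X - (q_M) = 0.
Best responses: q_M = (114 - q_X)/2, q_X = (212 - q_M)/2.
Substituting one into the other gives q_M = 16/3 and q_X = 310/3.
Total output Q = 326/3, so price P = 214 - 326/3 = 316/3.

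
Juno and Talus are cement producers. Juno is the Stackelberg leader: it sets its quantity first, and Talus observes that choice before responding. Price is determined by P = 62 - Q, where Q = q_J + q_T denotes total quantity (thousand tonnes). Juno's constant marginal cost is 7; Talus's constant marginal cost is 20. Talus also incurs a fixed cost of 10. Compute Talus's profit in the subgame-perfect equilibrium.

Solve by backward induction. Given q_J, the follower Talus maximises π_T = (62 - q_J - q_T)q_T - 20q_T.
Setting the follower's marginal profit to zero, 42 - q_J - 2q_T = 0, i.e. q_T = (42 - q_J)/2.
The leader anticipates this reaction. Substituting into P = 62 - Q gives P = 41 - (1/2)q_J, so π_J = (41 - (1/2)q_J)q_J - 7q_J.
Maximising: ∂π_J/∂q_J = 34 - q_J = 0, giving q_J = 34.
Then q_T = (42 - 34)/2 = 4.
Price P = 62 - 38 = 24.
Talus's profit: (24 - 20)·4 - 10 = 6.

6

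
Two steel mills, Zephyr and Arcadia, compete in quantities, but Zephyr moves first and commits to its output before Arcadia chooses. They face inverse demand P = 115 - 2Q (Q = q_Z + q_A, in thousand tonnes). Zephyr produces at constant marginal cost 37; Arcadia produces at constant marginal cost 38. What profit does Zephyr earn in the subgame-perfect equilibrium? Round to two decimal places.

390.06

Solve by backward induction. Given q_Z, the follower Arcadia maximises π_A = (115 - 2q_Z - 2q_A)q_A - 38q_A.
Setting the follower's marginal profit to zero, 77 - 2q_Z - 4q_A = 0, i.e. q_A = (77 - 2q_Z)/4.
Zephyr substitutes q_A(q_Z) into its own profit: π_Z = q_Z(115 - 2q_Z - (77 - 2q_Z)/2) - 37q_Z = (153/2 - q_Z)q_Z - 37q_Z.
The leader's first-order condition 79/2 - 2q_Z = 0 yields q_Z = 79/4.
Then q_A = (77 - 2·(79/4))/4 = 75/8.
Price P = 115 - 2·(233/8) = 227/4.
Zephyr's profit: (227/4 - 37)·(79/4) = 390.0625.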